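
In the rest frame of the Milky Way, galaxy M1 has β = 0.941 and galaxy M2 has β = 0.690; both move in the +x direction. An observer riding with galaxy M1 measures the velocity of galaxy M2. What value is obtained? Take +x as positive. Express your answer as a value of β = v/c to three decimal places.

β = -0.716

β_A = 0.941, β_B = 0.690.
Transform to A's frame with the inverse velocity-addition law: u' = (u − v)/(1 − uv/c²), taking u = β_B and v = β_A.
u' = (0.690 − 0.941) / (1 − (0.941)(0.690)) = -0.2510/0.3507 = -0.7157.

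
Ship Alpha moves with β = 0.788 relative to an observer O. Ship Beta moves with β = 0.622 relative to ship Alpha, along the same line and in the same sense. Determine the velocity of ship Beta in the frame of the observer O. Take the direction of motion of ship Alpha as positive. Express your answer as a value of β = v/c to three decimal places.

With v = 0.788 and u' = 0.622 (in units of c),
u = (u' + v)/(1 + u'v/c²):
u = (0.622 + 0.788) / (1 + 0.622·0.788) = 1.4100/1.4901 = 0.9462

β = 0.946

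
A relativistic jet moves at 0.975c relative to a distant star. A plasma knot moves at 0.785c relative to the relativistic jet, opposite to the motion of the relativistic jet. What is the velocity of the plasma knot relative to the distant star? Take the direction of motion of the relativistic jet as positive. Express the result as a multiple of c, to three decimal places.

+0.810c

With v = 0.975 and u' = -0.785 (in units of c),
u = (u' + v)/(1 + u'v/c²):
u = (-0.785 + 0.975) / (1 + (-0.785)·0.975) = 0.1900/0.2346 = 0.8098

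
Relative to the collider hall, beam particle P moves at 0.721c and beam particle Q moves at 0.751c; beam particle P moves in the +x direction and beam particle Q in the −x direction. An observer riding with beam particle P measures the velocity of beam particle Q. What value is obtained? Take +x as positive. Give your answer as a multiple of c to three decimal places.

β_A = 0.721, β_B = -0.751.
Transform to A's frame with the inverse velocity-addition law: u' = (u − v)/(1 − uv/c²), taking u = β_B and v = β_A.
u' = (-0.751 − 0.721) / (1 − (0.721)(-0.751)) = -1.4720/1.5415 = -0.9549.

-0.955c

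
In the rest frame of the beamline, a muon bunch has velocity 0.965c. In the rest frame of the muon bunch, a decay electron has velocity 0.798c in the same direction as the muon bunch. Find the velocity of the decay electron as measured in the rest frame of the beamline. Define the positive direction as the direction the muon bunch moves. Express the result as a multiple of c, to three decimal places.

0.996c

With v = 0.965 and u' = 0.798 (in units of c),
u = (u' + v)/(1 + u'v/c²):
u = (0.798 + 0.965) / (1 + 0.798·0.965) = 1.7630/1.7701 = 0.9960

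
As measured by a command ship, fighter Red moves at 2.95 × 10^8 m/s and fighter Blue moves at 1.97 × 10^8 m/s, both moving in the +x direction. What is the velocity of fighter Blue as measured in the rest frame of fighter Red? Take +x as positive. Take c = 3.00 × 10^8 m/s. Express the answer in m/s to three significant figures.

β_A = 0.983, β_B = 0.657 (dividing each by c = 3.00 × 10^8 m/s).
Transform to A's frame with the inverse velocity-addition law: u' = (u − v)/(1 − uv/c²), taking u = β_B and v = β_A.
u' = (0.657 − 0.983) / (1 − (0.983)(0.657)) = -0.3267/0.3543 = -0.9221.
u' = -0.9221 × 3.00 × 10^8 m/s.

-2.77 × 10^8 m/s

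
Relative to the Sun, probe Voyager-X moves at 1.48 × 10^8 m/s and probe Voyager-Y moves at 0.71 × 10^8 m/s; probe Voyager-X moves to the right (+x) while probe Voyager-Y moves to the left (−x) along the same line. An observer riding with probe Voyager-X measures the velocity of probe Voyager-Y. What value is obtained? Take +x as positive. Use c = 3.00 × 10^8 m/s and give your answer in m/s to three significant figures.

-1.96 × 10^8 m/s

β_A = 0.493, β_B = -0.237 (dividing each by c = 3.00 × 10^8 m/s).
Transform to A's frame with the inverse velocity-addition law: u' = (u − v)/(1 − uv/c²), taking u = β_B and v = β_A.
u' = (-0.237 − 0.493) / (1 − (0.493)(-0.237)) = -0.7300/1.1168 = -0.6537.
u' = -0.6537 × 3.00 × 10^8 m/s.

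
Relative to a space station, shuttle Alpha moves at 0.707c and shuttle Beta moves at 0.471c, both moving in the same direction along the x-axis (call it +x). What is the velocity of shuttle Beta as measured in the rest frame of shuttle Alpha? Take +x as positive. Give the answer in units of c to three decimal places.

-0.354c

β_A = 0.707, β_B = 0.471.
Transform to A's frame with the inverse velocity-addition law: u' = (u − v)/(1 − uv/c²), taking u = β_B and v = β_A.
u' = (0.471 − 0.707) / (1 − (0.707)(0.471)) = -0.2360/0.6670 = -0.3538.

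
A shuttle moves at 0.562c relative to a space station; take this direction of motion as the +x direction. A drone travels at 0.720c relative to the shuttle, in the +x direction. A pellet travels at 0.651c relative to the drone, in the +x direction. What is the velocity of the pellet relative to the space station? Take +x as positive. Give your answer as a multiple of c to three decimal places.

Apply u = (u' + v)/(1 + u'v/c²) successively, working outward toward the space station.
Start: velocity of the shuttle relative to the space station = 0.5620c.
Compose with the drone (u' = 0.720 in the shuttle frame): u_1 = (0.720 + 0.562) / (1 + 0.720·0.562) = 1.2820/1.4046 = 0.9127.
Compose with the pellet (u' = 0.651 in the drone frame): u_2 = (0.651 + 0.913) / (1 + 0.651·0.913) = 1.5637/1.5942 = 0.9809.

0.981c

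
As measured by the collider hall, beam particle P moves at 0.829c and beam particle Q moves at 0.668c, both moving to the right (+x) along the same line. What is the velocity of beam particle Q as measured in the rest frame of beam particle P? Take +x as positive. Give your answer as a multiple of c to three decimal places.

-0.361c

β_A = 0.829, β_B = 0.668.
Transform to A's frame with the inverse velocity-addition law: u' = (u − v)/(1 − uv/c²), taking u = β_B and v = β_A.
u' = (0.668 − 0.829) / (1 − (0.829)(0.668)) = -0.1610/0.4462 = -0.3608.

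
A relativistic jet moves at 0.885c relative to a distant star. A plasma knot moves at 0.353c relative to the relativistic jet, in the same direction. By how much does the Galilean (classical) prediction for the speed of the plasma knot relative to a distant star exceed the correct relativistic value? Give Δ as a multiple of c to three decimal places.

Galilean: u_cl = 0.353 + 0.885 = 1.2380.
Relativistic: u_rel = (0.353 + 0.885) / (1 + 0.353·0.885) = 1.2380/1.3124 = 0.9433.
Δ = 1.2380 − 0.9433 = 0.2947.
(The classical prediction exceeds c; the relativistic result does not.)

Δ = 0.295c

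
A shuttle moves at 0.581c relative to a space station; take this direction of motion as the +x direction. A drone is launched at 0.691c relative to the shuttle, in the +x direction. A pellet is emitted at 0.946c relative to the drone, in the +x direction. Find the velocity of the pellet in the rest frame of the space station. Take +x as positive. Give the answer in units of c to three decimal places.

0.997c

Apply u = (u' + v)/(1 + u'v/c²) successively, working outward toward the space station.
Start: velocity of the shuttle relative to the space station = 0.5810c.
Compose with the drone (u' = 0.691 in the shuttle frame): u_1 = (0.691 + 0.581) / (1 + 0.691·0.581) = 1.2720/1.4015 = 0.9076.
Compose with the pellet (u' = 0.946 in the drone frame): u_2 = (0.946 + 0.908) / (1 + 0.946·0.908) = 1.8536/1.8586 = 0.9973.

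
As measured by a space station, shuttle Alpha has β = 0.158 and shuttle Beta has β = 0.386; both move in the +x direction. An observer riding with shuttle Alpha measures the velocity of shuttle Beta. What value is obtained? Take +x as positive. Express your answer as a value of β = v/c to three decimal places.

β = +0.243

β_A = 0.158, β_B = 0.386.
Transform to A's frame with the inverse velocity-addition law: u' = (u − v)/(1 − uv/c²), taking u = β_B and v = β_A.
u' = (0.386 − 0.158) / (1 − (0.158)(0.386)) = 0.2280/0.9390 = 0.2428.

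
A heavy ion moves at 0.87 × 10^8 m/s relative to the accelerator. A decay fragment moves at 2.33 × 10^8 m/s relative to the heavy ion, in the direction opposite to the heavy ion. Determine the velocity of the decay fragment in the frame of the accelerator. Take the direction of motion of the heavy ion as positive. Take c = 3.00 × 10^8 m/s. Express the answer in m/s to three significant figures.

In units of c (dividing by 3.00 × 10^8 m/s): v = 0.290, u' = -0.777.
u = (u' + v)/(1 + u'v/c²):
u = (-0.777 + 0.290) / (1 + (-0.777)·0.290) = -0.4867/0.7748 = -0.6281
(Galilean addition would give -0.487c.)
Converting back: u = -0.6281 × 3.00 × 10^8 m/s.

-1.88 × 10^8 m/s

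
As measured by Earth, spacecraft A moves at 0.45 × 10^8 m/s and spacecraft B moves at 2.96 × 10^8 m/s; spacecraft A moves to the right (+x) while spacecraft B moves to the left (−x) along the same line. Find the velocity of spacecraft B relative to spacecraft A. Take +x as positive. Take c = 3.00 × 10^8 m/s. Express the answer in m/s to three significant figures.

β_A = 0.150, β_B = -0.987 (dividing each by c = 3.00 × 10^8 m/s).
Transform to A's frame with the inverse velocity-addition law: u' = (u − v)/(1 − uv/c²), taking u = β_B and v = β_A.
u' = (-0.987 − 0.150) / (1 − (0.150)(-0.987)) = -1.1367/1.1480 = -0.9901.
u' = -0.9901 × 3.00 × 10^8 m/s.

-2.97 × 10^8 m/s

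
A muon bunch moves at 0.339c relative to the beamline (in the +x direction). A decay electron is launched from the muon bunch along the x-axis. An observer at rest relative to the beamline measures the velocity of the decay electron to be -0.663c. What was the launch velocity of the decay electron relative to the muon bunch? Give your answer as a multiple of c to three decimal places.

-0.818c

Invert the composition law: u' = (u − v)/(1 − uv/c²).
u' = (-0.663 − 0.339) / (1 − (-0.663)(0.339)) = -1.0020/1.2248 = -0.8181.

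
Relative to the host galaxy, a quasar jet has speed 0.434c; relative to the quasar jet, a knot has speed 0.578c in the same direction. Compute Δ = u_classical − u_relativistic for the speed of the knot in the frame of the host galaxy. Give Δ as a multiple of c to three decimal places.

Δ = 0.203c

Galilean: u_cl = 0.578 + 0.434 = 1.0120.
Relativistic: u_rel = (0.578 + 0.434) / (1 + 0.578·0.434) = 1.0120/1.2509 = 0.8090.
Δ = 1.0120 − 0.8090 = 0.2030.
(The classical prediction exceeds c; the relativistic result does not.)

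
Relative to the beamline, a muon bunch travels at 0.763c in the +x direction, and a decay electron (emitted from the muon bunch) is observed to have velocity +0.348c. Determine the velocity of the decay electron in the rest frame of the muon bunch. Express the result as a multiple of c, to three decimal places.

Invert the composition law: u' = (u − v)/(1 − uv/c²).
u' = (0.348 − 0.763) / (1 − (0.348)(0.763)) = -0.4150/0.7345 = -0.5650.

-0.565c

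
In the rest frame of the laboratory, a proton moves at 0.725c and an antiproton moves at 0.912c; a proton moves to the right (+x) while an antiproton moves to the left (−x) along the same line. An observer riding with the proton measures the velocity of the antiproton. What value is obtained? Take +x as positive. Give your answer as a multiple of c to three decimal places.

-0.985c

β_A = 0.725, β_B = -0.912.
Transform to A's frame with the inverse velocity-addition law: u' = (u − v)/(1 − uv/c²), taking u = β_B and v = β_A.
u' = (-0.912 − 0.725) / (1 − (0.725)(-0.912)) = -1.6370/1.6612 = -0.9854.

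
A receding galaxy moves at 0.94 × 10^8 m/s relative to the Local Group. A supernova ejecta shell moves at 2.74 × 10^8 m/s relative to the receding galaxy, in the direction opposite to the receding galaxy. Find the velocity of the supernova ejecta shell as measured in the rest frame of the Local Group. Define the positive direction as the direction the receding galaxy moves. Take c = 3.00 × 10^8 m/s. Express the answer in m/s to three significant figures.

In units of c (dividing by 3.00 × 10^8 m/s): v = 0.313, u' = -0.913.
u = (u' + v)/(1 + u'v/c²):
u = (-0.913 + 0.313) / (1 + (-0.913)·0.313) = -0.6000/0.7138 = -0.8405
Converting back: u = -0.8405 × 3.00 × 10^8 m/s.

-2.52 × 10^8 m/s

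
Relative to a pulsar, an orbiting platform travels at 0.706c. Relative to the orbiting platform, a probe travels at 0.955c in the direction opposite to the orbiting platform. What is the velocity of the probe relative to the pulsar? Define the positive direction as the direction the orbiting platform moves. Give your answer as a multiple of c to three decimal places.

-0.764c

With v = 0.706 and u' = -0.955 (in units of c),
u = (u' + v)/(1 + u'v/c²):
u = (-0.955 + 0.706) / (1 + (-0.955)·0.706) = -0.2490/0.3258 = -0.7643
(Galilean addition would give -0.249c.)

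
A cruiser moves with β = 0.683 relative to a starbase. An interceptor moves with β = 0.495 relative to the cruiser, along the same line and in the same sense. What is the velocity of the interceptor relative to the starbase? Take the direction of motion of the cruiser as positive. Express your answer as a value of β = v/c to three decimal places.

With v = 0.683 and u' = 0.495 (in units of c),
u = (u' + v)/(1 + u'v/c²):
u = (0.495 + 0.683) / (1 + 0.495·0.683) = 1.1780/1.3381 = 0.8804
(Galilean addition would give +1.178c, exceeding c.)

β = 0.880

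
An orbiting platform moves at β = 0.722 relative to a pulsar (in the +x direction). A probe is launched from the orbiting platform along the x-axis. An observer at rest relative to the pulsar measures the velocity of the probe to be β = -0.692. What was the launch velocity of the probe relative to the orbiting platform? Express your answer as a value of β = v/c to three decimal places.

β = -0.943

Invert the composition law: u' = (u − v)/(1 − uv/c²).
u' = (-0.692 − 0.722) / (1 − (-0.692)(0.722)) = -1.4140/1.4996 = -0.9429.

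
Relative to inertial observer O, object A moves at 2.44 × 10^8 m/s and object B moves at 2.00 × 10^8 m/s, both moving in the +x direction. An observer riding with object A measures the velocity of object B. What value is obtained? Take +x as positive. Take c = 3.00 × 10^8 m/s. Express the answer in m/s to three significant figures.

β_A = 0.813, β_B = 0.667 (dividing each by c = 3.00 × 10^8 m/s).
Transform to A's frame with the inverse velocity-addition law: u' = (u − v)/(1 − uv/c²), taking u = β_B and v = β_A.
u' = (0.667 − 0.813) / (1 − (0.813)(0.667)) = -0.1467/0.4578 = -0.3204.
u' = -0.3204 × 3.00 × 10^8 m/s.

-9.61 × 10^7 m/s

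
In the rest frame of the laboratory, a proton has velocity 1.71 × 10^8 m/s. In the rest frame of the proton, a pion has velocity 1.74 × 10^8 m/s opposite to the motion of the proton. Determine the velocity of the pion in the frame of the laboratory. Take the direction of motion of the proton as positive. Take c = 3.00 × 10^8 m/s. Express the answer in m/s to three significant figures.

-4.48 × 10^6 m/s

In units of c (dividing by 3.00 × 10^8 m/s): v = 0.570, u' = -0.580.
u = (u' + v)/(1 + u'v/c²):
u = (-0.580 + 0.570) / (1 + (-0.580)·0.570) = -0.0100/0.6694 = -0.0149
(Galilean addition would give -0.010c.)
Converting back: u = -0.0149 × 3.00 × 10^8 m/s.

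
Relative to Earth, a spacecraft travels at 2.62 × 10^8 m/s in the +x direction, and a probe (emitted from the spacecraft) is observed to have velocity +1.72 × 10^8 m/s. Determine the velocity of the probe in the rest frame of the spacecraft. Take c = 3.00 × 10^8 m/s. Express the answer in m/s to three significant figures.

v = 0.873c, u = 0.573c.
Invert the composition law: u' = (u − v)/(1 − uv/c²).
u' = (0.573 − 0.873) / (1 − (0.573)(0.873)) = -0.3000/0.4993 = -0.6009.
u' = -0.6009 × 3.00 × 10^8 m/s.

-1.80 × 10^8 m/s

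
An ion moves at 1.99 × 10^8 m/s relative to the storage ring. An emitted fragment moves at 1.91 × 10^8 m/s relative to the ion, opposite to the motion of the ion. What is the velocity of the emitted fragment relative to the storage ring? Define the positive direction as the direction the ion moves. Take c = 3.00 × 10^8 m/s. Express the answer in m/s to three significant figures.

+1.38 × 10^7 m/s

In units of c (dividing by 3.00 × 10^8 m/s): v = 0.663, u' = -0.637.
u = (u' + v)/(1 + u'v/c²):
u = (-0.637 + 0.663) / (1 + (-0.637)·0.663) = 0.0267/0.5777 = 0.0462
Converting back: u = 0.0462 × 3.00 × 10^8 m/s.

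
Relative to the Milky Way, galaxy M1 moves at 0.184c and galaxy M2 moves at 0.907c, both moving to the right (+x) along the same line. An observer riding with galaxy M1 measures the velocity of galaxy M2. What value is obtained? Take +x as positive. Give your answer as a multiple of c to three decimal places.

+0.868c

β_A = 0.184, β_B = 0.907.
Transform to A's frame with the inverse velocity-addition law: u' = (u − v)/(1 − uv/c²), taking u = β_B and v = β_A.
u' = (0.907 − 0.184) / (1 − (0.184)(0.907)) = 0.7230/0.8331 = 0.8678.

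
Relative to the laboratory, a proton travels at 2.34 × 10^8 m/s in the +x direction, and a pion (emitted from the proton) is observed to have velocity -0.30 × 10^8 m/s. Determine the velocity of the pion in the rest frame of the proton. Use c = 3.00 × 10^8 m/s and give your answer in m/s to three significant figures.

-2.45 × 10^8 m/s

v = 0.780c, u = -0.100c.
Invert the composition law: u' = (u − v)/(1 − uv/c²).
u' = (-0.100 − 0.780) / (1 − (-0.100)(0.780)) = -0.8800/1.0780 = -0.8163.
u' = -0.8163 × 3.00 × 10^8 m/s.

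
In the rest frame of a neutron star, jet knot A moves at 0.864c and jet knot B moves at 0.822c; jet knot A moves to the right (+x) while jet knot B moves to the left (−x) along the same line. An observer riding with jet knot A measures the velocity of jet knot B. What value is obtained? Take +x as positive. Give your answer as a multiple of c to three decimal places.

β_A = 0.864, β_B = -0.822.
Transform to A's frame with the inverse velocity-addition law: u' = (u − v)/(1 − uv/c²), taking u = β_B and v = β_A.
u' = (-0.822 − 0.864) / (1 − (0.864)(-0.822)) = -1.6860/1.7102 = -0.9858.

-0.986c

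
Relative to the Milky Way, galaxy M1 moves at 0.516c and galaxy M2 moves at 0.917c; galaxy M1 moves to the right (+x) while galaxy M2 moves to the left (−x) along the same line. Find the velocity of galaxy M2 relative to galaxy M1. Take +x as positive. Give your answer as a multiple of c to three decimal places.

β_A = 0.516, β_B = -0.917.
Transform to A's frame with the inverse velocity-addition law: u' = (u − v)/(1 − uv/c²), taking u = β_B and v = β_A.
u' = (-0.917 − 0.516) / (1 − (0.516)(-0.917)) = -1.4330/1.4732 = -0.9727.

-0.973c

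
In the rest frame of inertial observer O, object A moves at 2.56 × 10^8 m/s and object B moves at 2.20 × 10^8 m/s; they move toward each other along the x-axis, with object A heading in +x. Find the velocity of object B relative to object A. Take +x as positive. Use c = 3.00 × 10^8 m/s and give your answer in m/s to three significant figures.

-2.93 × 10^8 m/s

β_A = 0.853, β_B = -0.733 (dividing each by c = 3.00 × 10^8 m/s).
Transform to A's frame with the inverse velocity-addition law: u' = (u − v)/(1 − uv/c²), taking u = β_B and v = β_A.
u' = (-0.733 − 0.853) / (1 − (0.853)(-0.733)) = -1.5867/1.6258 = -0.9759.
u' = -0.9759 × 3.00 × 10^8 m/s.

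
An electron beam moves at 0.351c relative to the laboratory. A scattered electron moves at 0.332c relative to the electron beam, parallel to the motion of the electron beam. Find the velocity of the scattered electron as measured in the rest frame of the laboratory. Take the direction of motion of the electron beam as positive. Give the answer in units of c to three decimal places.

0.612c

With v = 0.351 and u' = 0.332 (in units of c),
u = (u' + v)/(1 + u'v/c²):
u = (0.332 + 0.351) / (1 + 0.332·0.351) = 0.6830/1.1165 = 0.6117
(Galilean addition would give +0.683c.)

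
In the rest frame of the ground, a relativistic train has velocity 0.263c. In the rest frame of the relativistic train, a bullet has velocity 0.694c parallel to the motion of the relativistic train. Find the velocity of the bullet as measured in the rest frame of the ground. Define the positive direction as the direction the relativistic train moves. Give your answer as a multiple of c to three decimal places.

With v = 0.263 and u' = 0.694 (in units of c),
u = (u' + v)/(1 + u'v/c²):
u = (0.694 + 0.263) / (1 + 0.694·0.263) = 0.9570/1.1825 = 0.8093

0.809c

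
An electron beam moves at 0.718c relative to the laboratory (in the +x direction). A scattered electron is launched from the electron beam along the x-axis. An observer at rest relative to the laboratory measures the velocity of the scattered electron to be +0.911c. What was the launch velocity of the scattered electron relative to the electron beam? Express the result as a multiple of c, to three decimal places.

+0.558c

Invert the composition law: u' = (u − v)/(1 − uv/c²).
u' = (0.911 − 0.718) / (1 − (0.911)(0.718)) = 0.1930/0.3459 = 0.5580.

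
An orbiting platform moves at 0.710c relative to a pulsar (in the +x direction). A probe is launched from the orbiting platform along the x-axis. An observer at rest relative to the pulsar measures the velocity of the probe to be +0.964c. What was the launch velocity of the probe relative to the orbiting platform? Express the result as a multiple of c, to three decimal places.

+0.805c

Invert the composition law: u' = (u − v)/(1 − uv/c²).
u' = (0.964 − 0.710) / (1 − (0.964)(0.710)) = 0.2540/0.3156 = 0.8049.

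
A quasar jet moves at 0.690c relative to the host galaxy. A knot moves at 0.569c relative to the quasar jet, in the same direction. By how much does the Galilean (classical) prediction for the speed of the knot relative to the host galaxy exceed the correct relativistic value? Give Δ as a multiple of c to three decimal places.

Δ = 0.355c

Galilean: u_cl = 0.569 + 0.690 = 1.2590.
Relativistic: u_rel = (0.569 + 0.690) / (1 + 0.569·0.690) = 1.2590/1.3926 = 0.9041.
Δ = 1.2590 − 0.9041 = 0.3549.
(The classical prediction exceeds c; the relativistic result does not.)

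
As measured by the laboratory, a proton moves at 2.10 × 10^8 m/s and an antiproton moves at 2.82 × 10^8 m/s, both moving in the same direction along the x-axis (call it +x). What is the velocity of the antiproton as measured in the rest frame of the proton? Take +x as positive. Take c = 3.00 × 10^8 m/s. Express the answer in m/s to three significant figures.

+2.11 × 10^8 m/s

β_A = 0.700, β_B = 0.940 (dividing each by c = 3.00 × 10^8 m/s).
Transform to A's frame with the inverse velocity-addition law: u' = (u − v)/(1 − uv/c²), taking u = β_B and v = β_A.
u' = (0.940 − 0.700) / (1 − (0.700)(0.940)) = 0.2400/0.3420 = 0.7018.
u' = 0.7018 × 3.00 × 10^8 m/s.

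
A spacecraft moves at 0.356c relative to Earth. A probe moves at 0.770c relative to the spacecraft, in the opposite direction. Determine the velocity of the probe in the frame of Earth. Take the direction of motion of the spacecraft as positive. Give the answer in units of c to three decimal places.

With v = 0.356 and u' = -0.770 (in units of c),
u = (u' + v)/(1 + u'v/c²):
u = (-0.770 + 0.356) / (1 + (-0.770)·0.356) = -0.4140/0.7259 = -0.5703

-0.570c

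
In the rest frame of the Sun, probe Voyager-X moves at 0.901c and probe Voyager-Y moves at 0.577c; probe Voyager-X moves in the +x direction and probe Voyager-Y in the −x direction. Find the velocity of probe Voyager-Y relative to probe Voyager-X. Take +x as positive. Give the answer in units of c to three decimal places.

-0.972c

β_A = 0.901, β_B = -0.577.
Transform to A's frame with the inverse velocity-addition law: u' = (u − v)/(1 − uv/c²), taking u = β_B and v = β_A.
u' = (-0.577 − 0.901) / (1 − (0.901)(-0.577)) = -1.4780/1.5199 = -0.9724.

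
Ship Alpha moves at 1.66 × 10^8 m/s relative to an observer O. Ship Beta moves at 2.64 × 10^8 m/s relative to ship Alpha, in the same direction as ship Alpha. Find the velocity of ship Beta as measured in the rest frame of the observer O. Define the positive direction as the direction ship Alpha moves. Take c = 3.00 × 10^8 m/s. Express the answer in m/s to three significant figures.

In units of c (dividing by 3.00 × 10^8 m/s): v = 0.553, u' = 0.880.
u = (u' + v)/(1 + u'v/c²):
u = (0.880 + 0.553) / (1 + 0.880·0.553) = 1.4333/1.4869 = 0.9640
Converting back: u = 0.9640 × 3.00 × 10^8 m/s.

2.89 × 10^8 m/s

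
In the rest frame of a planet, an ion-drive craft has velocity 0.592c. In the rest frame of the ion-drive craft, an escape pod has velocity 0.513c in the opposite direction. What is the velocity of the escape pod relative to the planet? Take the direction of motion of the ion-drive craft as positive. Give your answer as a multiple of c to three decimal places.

+0.113c

With v = 0.592 and u' = -0.513 (in units of c),
u = (u' + v)/(1 + u'v/c²):
u = (-0.513 + 0.592) / (1 + (-0.513)·0.592) = 0.0790/0.6963 = 0.1135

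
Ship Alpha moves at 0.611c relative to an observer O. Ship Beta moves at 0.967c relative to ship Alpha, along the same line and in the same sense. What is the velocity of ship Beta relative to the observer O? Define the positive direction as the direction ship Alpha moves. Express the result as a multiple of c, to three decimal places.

With v = 0.611 and u' = 0.967 (in units of c),
u = (u' + v)/(1 + u'v/c²):
u = (0.967 + 0.611) / (1 + 0.967·0.611) = 1.5780/1.5908 = 0.9919
(Galilean addition would give +1.578c, exceeding c.)

0.992c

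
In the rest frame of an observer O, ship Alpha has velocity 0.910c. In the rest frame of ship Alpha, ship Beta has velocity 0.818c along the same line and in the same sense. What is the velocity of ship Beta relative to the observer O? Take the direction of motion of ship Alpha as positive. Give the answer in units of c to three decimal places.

0.991c

With v = 0.910 and u' = 0.818 (in units of c),
u = (u' + v)/(1 + u'v/c²):
u = (0.818 + 0.910) / (1 + 0.818·0.910) = 1.7280/1.7444 = 0.9906
(Galilean addition would give +1.728c, exceeding c.)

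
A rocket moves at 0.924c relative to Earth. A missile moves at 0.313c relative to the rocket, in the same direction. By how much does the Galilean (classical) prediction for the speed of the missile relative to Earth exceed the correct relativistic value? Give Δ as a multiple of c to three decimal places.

Δ = 0.277c

Galilean: u_cl = 0.313 + 0.924 = 1.2370.
Relativistic: u_rel = (0.313 + 0.924) / (1 + 0.313·0.924) = 1.2370/1.2892 = 0.9595.
Δ = 1.2370 − 0.9595 = 0.2775.
(The classical prediction exceeds c; the relativistic result does not.)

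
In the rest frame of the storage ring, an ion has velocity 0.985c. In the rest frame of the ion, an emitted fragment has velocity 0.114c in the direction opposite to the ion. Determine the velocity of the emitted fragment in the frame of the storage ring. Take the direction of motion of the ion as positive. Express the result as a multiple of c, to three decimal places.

With v = 0.985 and u' = -0.114 (in units of c),
u = (u' + v)/(1 + u'v/c²):
u = (-0.114 + 0.985) / (1 + (-0.114)·0.985) = 0.8710/0.8877 = 0.9812

+0.981c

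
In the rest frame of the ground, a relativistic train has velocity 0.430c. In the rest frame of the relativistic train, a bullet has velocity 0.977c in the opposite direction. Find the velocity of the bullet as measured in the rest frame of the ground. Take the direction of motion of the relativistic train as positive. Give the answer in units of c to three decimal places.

With v = 0.430 and u' = -0.977 (in units of c),
u = (u' + v)/(1 + u'v/c²):
u = (-0.977 + 0.430) / (1 + (-0.977)·0.430) = -0.5470/0.5799 = -0.9433
(Galilean addition would give -0.547c.)

-0.943c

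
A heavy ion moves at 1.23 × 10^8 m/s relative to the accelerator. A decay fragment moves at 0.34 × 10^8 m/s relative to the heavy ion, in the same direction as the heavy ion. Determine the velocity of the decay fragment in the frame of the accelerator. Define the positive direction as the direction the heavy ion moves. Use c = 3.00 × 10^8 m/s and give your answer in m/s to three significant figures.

In units of c (dividing by 3.00 × 10^8 m/s): v = 0.410, u' = 0.113.
u = (u' + v)/(1 + u'v/c²):
u = (0.113 + 0.410) / (1 + 0.113·0.410) = 0.5233/1.0465 = 0.5001
(Galilean addition would give +0.523c.)
Converting back: u = 0.5001 × 3.00 × 10^8 m/s.

1.50 × 10^8 m/s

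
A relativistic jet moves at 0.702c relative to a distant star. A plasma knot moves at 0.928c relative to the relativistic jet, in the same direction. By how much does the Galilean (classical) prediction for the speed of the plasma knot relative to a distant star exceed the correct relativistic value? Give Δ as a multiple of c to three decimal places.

Galilean: u_cl = 0.928 + 0.702 = 1.6300.
Relativistic: u_rel = (0.928 + 0.702) / (1 + 0.928·0.702) = 1.6300/1.6515 = 0.9870.
Δ = 1.6300 − 0.9870 = 0.6430.
(The classical prediction exceeds c; the relativistic result does not.)

Δ = 0.643c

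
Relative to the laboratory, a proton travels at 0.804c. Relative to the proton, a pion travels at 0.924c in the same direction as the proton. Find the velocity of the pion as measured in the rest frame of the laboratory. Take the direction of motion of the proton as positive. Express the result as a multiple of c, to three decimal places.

With v = 0.804 and u' = 0.924 (in units of c),
u = (u' + v)/(1 + u'v/c²):
u = (0.924 + 0.804) / (1 + 0.924·0.804) = 1.7280/1.7429 = 0.9915

0.991c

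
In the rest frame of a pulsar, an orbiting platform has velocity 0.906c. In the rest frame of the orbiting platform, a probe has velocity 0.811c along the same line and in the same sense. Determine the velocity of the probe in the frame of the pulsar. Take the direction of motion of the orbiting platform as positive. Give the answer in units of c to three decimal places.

0.990c

With v = 0.906 and u' = 0.811 (in units of c),
u = (u' + v)/(1 + u'v/c²):
u = (0.811 + 0.906) / (1 + 0.811·0.906) = 1.7170/1.7348 = 0.9898
(Galilean addition would give +1.717c, exceeding c.)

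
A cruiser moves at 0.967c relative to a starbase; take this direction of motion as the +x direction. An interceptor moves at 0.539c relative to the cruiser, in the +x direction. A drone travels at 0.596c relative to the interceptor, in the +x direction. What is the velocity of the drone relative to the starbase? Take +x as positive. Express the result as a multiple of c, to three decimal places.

Apply u = (u' + v)/(1 + u'v/c²) successively, working outward toward the starbase.
Start: velocity of the cruiser relative to the starbase = 0.9670c.
Compose with the interceptor (u' = 0.539 in the cruiser frame): u_1 = (0.539 + 0.967) / (1 + 0.539·0.967) = 1.5060/1.5212 = 0.9900.
Compose with the drone (u' = 0.596 in the interceptor frame): u_2 = (0.596 + 0.990) / (1 + 0.596·0.990) = 1.5860/1.5900 = 0.9975.

0.997c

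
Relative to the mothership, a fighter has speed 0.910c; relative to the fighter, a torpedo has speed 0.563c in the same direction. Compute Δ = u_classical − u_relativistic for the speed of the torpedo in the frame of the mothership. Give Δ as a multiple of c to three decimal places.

Galilean: u_cl = 0.563 + 0.910 = 1.4730.
Relativistic: u_rel = (0.563 + 0.910) / (1 + 0.563·0.910) = 1.4730/1.5123 = 0.9740.
Δ = 1.4730 − 0.9740 = 0.4990.
(The classical prediction exceeds c; the relativistic result does not.)

Δ = 0.499c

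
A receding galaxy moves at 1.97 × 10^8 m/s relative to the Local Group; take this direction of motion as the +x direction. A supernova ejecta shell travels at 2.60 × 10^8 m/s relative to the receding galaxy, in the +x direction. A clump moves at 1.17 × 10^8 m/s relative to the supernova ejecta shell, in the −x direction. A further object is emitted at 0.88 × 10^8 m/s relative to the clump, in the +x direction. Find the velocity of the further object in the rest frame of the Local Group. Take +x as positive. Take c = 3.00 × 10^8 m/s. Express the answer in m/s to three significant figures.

+2.89 × 10^8 m/s

Apply u = (u' + v)/(1 + u'v/c²) successively, working outward toward the Local Group.
(Dividing each given speed by c = 3.00 × 10^8 m/s to work in units of c.)
Start: velocity of the receding galaxy relative to the Local Group = 0.6567c.
Compose with the supernova ejecta shell (u' = 0.867 in the receding galaxy frame): u_1 = (0.867 + 0.657) / (1 + 0.867·0.657) = 1.5233/1.5691 = 0.9708.
Compose with the clump (u' = -0.390 in the supernova ejecta shell frame): u_2 = (-0.390 + 0.971) / (1 + (-0.390)·0.971) = 0.5808/0.6214 = 0.9347.
Compose with the further object (u' = 0.293 in the clump frame): u_3 = (0.293 + 0.935) / (1 + 0.293·0.935) = 1.2281/1.2742 = 0.9638.
So u = 0.9638 × 3.00 × 10^8 m/s.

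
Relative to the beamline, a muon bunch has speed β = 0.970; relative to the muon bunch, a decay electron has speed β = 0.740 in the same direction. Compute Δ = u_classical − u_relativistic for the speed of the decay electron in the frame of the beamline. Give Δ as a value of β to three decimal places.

Δ = 0.715

Galilean: u_cl = 0.740 + 0.970 = 1.7100.
Relativistic: u_rel = (0.740 + 0.970) / (1 + 0.740·0.970) = 1.7100/1.7178 = 0.9955.
Δ = 1.7100 − 0.9955 = 0.7145.
(The classical prediction exceeds c; the relativistic result does not.)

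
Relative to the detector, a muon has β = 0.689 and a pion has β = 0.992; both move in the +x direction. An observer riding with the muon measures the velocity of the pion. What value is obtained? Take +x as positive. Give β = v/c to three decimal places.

β_A = 0.689, β_B = 0.992.
Transform to A's frame with the inverse velocity-addition law: u' = (u − v)/(1 − uv/c²), taking u = β_B and v = β_A.
u' = (0.992 − 0.689) / (1 − (0.689)(0.992)) = 0.3030/0.3165 = 0.9573.

β = +0.957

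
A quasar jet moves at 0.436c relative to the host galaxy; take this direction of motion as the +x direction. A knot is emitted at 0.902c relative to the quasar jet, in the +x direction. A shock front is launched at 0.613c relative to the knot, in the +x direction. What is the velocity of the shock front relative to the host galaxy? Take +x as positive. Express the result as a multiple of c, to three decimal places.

0.990c

Apply u = (u' + v)/(1 + u'v/c²) successively, working outward toward the host galaxy.
Start: velocity of the quasar jet relative to the host galaxy = 0.4360c.
Compose with the knot (u' = 0.902 in the quasar jet frame): u_1 = (0.902 + 0.436) / (1 + 0.902·0.436) = 1.3380/1.3933 = 0.9603.
Compose with the shock front (u' = 0.613 in the knot frame): u_2 = (0.613 + 0.960) / (1 + 0.613·0.960) = 1.5733/1.5887 = 0.9903.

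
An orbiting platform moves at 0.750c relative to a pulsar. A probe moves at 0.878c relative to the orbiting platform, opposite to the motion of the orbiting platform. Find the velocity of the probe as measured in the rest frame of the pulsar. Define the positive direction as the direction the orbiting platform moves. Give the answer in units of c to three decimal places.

-0.375c

With v = 0.750 and u' = -0.878 (in units of c),
u = (u' + v)/(1 + u'v/c²):
u = (-0.878 + 0.750) / (1 + (-0.878)·0.750) = -0.1280/0.3415 = -0.3748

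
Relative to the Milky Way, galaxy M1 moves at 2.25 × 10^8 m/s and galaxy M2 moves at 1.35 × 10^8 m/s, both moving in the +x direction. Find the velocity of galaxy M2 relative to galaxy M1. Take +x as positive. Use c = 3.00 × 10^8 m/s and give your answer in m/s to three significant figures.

β_A = 0.750, β_B = 0.450 (dividing each by c = 3.00 × 10^8 m/s).
Transform to A's frame with the inverse velocity-addition law: u' = (u − v)/(1 − uv/c²), taking u = β_B and v = β_A.
u' = (0.450 − 0.750) / (1 − (0.750)(0.450)) = -0.3000/0.6625 = -0.4528.
u' = -0.4528 × 3.00 × 10^8 m/s.

-1.36 × 10^8 m/s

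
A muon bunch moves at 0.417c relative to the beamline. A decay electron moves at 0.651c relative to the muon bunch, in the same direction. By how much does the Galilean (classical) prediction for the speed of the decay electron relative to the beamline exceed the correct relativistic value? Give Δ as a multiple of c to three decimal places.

Δ = 0.228c

Galilean: u_cl = 0.651 + 0.417 = 1.0680.
Relativistic: u_rel = (0.651 + 0.417) / (1 + 0.651·0.417) = 1.0680/1.2715 = 0.8400.
Δ = 1.0680 − 0.8400 = 0.2280.
(The classical prediction exceeds c; the relativistic result does not.)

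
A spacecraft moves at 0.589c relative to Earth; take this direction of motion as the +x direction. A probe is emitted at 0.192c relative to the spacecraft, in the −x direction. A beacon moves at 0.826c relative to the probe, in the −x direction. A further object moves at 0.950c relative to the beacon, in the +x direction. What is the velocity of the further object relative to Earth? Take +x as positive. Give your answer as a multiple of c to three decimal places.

Apply u = (u' + v)/(1 + u'v/c²) successively, working outward toward Earth.
Start: velocity of the spacecraft relative to Earth = 0.5890c.
Compose with the probe (u' = -0.192 in the spacecraft frame): u_1 = (-0.192 + 0.589) / (1 + (-0.192)·0.589) = 0.3970/0.8869 = 0.4476.
Compose with the beacon (u' = -0.826 in the probe frame): u_2 = (-0.826 + 0.448) / (1 + (-0.826)·0.448) = -0.3784/0.6303 = -0.6003.
Compose with the further object (u' = 0.950 in the beacon frame): u_3 = (0.950 + (-0.600)) / (1 + 0.950·(-0.600)) = 0.3497/0.4297 = 0.8138.

+0.814c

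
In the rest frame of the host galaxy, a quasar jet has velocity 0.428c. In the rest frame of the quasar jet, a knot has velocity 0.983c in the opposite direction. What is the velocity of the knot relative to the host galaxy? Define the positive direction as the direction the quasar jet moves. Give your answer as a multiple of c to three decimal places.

-0.958c

With v = 0.428 and u' = -0.983 (in units of c),
u = (u' + v)/(1 + u'v/c²):
u = (-0.983 + 0.428) / (1 + (-0.983)·0.428) = -0.5550/0.5793 = -0.9581
(Galilean addition would give -0.555c.)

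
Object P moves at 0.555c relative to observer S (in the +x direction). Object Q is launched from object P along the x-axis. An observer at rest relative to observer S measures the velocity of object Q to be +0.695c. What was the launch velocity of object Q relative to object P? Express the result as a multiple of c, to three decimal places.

+0.228c

Invert the composition law: u' = (u − v)/(1 − uv/c²).
u' = (0.695 − 0.555) / (1 − (0.695)(0.555)) = 0.1400/0.6143 = 0.2279.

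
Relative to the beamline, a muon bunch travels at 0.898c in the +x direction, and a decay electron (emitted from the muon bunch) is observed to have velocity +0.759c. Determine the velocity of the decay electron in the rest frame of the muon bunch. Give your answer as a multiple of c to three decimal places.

-0.437c

Invert the composition law: u' = (u − v)/(1 − uv/c²).
u' = (0.759 − 0.898) / (1 − (0.759)(0.898)) = -0.1390/0.3184 = -0.4365.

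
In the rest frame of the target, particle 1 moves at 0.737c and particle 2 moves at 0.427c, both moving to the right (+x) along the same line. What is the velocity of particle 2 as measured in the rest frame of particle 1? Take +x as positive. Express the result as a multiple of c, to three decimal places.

-0.452c

β_A = 0.737, β_B = 0.427.
Transform to A's frame with the inverse velocity-addition law: u' = (u − v)/(1 − uv/c²), taking u = β_B and v = β_A.
u' = (0.427 − 0.737) / (1 − (0.737)(0.427)) = -0.3100/0.6853 = -0.4524.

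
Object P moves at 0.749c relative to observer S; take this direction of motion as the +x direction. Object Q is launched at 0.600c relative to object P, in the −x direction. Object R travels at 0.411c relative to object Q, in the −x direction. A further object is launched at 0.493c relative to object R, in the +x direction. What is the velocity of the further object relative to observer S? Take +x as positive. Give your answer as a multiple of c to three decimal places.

Apply u = (u' + v)/(1 + u'v/c²) successively, working outward toward observer S.
Start: velocity of object P relative to observer S = 0.7490c.
Compose with object Q (u' = -0.600 in object P frame): u_1 = (-0.600 + 0.749) / (1 + (-0.600)·0.749) = 0.1490/0.5506 = 0.2706.
Compose with object R (u' = -0.411 in object Q frame): u_2 = (-0.411 + 0.271) / (1 + (-0.411)·0.271) = -0.1404/0.8888 = -0.1580.
Compose with the further object (u' = 0.493 in object R frame): u_3 = (0.493 + (-0.158)) / (1 + 0.493·(-0.158)) = 0.3350/0.9221 = 0.3633.

+0.363c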